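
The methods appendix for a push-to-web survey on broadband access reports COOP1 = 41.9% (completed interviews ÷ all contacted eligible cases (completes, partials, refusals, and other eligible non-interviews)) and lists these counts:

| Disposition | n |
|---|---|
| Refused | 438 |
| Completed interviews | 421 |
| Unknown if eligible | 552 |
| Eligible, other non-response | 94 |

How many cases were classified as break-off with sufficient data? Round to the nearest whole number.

52

COOP1 = 421 / D = 0.419
D = 421 / 0.419 = 1004.8
Other denominator terms total 953
break-off with sufficient data = 1004.8 − 953 ≈ 52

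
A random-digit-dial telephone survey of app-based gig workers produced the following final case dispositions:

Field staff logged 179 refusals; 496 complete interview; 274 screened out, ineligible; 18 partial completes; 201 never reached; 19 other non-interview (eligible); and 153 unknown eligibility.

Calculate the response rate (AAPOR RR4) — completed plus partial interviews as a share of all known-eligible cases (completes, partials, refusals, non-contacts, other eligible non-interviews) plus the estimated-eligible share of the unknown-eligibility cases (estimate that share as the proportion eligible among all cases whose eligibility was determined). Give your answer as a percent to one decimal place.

Top → 496 + 18 = 514
Determined eligible → 496 + 18 + 179 + 201 + 19 = 913
e = 913 / (913 + 274) = 913 / 1187 = 0.7692
Estimated eligible among unknowns → 0.7692 × 153 = 117.69
Base → 913 + 117.69 = 1030.69
RR4 = 514 / 1030.69 = 0.4987

49.9%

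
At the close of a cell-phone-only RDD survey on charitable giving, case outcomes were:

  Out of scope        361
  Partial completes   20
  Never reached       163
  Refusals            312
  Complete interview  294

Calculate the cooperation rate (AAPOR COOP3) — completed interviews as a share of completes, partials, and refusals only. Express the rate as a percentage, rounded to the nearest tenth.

47.0%

Top = 294
Denominator = 294 + 20 + 312 = 626
COOP3 = 294 / 626 = 0.4696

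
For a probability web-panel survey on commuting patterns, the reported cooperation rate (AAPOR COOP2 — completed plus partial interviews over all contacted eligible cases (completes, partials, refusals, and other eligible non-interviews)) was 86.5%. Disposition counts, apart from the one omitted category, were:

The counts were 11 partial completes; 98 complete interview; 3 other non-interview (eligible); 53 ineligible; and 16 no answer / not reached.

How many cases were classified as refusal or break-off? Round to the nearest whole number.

14

Top → 98 + 11 = 109
COOP2 = 109 / D = 0.865
D = 109 / 0.865 = 126.0
Remaining denominator categories sum to 112
refusal or break-off = 126.0 − 112 ≈ 14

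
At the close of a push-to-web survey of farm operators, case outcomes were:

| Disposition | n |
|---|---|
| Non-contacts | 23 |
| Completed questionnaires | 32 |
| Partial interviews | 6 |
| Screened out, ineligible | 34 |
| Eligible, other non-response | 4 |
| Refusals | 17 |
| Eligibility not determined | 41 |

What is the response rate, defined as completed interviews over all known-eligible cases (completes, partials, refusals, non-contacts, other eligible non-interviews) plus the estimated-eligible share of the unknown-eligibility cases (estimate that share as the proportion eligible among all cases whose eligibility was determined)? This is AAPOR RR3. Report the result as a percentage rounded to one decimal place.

28.8%

Numerator: 32
Determined eligible: 32 + 6 + 17 + 23 + 4 = 82
e = 82 / (82 + 34) = 82 / 116 = 0.7069
Eligible share of unknowns: 0.7069 × 41 = 28.98
Base: 82 + 28.98 = 110.98
RR3 = 32 / 110.98 = 0.2883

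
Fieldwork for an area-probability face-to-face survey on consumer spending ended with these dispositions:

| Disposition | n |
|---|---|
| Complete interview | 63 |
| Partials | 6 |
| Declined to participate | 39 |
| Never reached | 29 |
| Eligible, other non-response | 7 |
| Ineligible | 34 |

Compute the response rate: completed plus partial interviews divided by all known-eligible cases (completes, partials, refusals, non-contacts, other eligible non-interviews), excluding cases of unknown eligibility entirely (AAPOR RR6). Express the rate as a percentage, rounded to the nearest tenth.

Num = 63 + 6 = 69
Base = 63 + 6 + 39 + 29 + 7 = 144
RR6 = 69 / 144 = 0.4792

47.9%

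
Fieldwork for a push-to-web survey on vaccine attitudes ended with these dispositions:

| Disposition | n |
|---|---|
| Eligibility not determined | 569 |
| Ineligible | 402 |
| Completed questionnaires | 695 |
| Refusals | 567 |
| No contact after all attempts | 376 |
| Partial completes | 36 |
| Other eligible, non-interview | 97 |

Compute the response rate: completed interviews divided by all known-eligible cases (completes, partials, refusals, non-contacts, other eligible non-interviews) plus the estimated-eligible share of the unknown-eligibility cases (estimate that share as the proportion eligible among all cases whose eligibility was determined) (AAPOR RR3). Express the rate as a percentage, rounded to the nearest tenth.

31.1%

Num = 695
Determined eligible = 695 + 36 + 567 + 376 + 97 = 1771
e = 1771 / (1771 + 402) = 1771 / 2173 = 0.8150
e × U = 0.8150 × 569 = 463.73
Denominator = 1771 + 463.73 = 2234.73
RR3 = 695 / 2234.73 = 0.3110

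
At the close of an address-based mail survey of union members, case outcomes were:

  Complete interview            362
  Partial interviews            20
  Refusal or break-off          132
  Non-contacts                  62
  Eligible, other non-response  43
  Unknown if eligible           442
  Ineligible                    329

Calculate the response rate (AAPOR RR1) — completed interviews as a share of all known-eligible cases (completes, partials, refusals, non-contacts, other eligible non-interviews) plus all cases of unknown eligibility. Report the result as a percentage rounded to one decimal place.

34.1%

Top: 362
Denom: 362 + 20 + 132 + 62 + 43 + 442 = 1061
RR1 = 362 / 1061 = 0.3412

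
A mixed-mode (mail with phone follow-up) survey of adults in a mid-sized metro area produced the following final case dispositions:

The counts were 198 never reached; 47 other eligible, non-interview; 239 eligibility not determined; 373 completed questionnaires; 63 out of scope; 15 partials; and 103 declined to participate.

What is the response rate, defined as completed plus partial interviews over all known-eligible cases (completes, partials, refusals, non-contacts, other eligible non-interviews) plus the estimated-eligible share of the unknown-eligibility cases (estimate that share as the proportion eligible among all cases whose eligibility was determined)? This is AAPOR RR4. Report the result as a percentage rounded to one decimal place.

Num: 373 + 15 = 388
Eligible (known): 373 + 15 + 103 + 198 + 47 = 736
e = 736 / (736 + 63) = 736 / 799 = 0.9212
e × U: 0.9212 × 239 = 220.17
Denominator: 736 + 220.17 = 956.17
RR4 = 388 / 956.17 = 0.4058

40.6%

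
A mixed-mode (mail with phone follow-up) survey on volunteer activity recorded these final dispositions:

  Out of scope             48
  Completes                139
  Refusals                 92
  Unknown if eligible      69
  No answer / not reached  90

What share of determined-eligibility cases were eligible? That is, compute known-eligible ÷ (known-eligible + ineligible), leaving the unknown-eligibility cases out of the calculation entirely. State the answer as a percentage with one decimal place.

Known eligible → 139 + 92 + 90 = 321
e = 321 / (321 + 48) = 321 / 369 = 0.8699

87.0%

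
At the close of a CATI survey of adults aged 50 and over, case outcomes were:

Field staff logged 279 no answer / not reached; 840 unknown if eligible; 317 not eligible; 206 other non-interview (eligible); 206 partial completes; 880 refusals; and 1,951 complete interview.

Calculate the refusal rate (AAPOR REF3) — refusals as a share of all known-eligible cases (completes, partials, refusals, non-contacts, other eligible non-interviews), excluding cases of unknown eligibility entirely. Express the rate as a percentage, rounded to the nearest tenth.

25.0%

Top = 880
Denom = 1951 + 206 + 880 + 279 + 206 = 3522
REF3 = 880 / 3522 = 0.2499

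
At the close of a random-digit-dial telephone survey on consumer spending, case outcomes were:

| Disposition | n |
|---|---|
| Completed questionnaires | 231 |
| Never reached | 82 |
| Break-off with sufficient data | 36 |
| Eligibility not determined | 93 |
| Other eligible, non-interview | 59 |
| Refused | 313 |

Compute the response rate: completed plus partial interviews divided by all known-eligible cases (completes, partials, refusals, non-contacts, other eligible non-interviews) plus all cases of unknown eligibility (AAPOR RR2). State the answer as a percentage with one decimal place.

Num = 231 + 36 = 267
Denominator = 231 + 36 + 313 + 82 + 59 + 93 = 814
RR2 = 267 / 814 = 0.3280

32.8%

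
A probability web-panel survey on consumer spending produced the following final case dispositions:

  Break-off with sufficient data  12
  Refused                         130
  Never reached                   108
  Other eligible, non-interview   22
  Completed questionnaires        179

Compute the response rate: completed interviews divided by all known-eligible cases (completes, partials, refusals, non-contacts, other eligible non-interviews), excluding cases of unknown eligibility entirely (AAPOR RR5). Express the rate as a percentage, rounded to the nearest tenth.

Num: 179
Denominator: 179 + 12 + 130 + 108 + 22 = 451
RR5 = 179 / 451 = 0.3969

39.7%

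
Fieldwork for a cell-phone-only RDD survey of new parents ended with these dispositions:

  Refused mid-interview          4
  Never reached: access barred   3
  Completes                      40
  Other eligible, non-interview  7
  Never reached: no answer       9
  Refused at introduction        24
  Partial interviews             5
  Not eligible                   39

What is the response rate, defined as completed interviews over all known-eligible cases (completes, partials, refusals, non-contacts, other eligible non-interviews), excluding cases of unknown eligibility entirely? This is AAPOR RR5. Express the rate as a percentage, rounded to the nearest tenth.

43.5%

Refusal or break-off = 24 + 4 = 28
No answer / not reached = 9 + 3 = 12
Numerator: 40
Denominator: 40 + 5 + 28 + 12 + 7 = 92
RR5 = 40 / 92 = 0.4348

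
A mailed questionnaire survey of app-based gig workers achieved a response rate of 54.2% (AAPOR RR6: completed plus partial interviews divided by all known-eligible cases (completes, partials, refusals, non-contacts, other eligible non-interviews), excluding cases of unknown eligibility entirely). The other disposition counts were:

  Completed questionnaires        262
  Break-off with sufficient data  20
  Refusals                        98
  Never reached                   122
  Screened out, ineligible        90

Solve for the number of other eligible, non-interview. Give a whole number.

18

Numerator = 262 + 20 = 282
RR6 = 282 / D = 0.542
D = 282 / 0.542 = 520.3
Rest of base = 502
other eligible, non-interview = 520.3 − 502 ≈ 18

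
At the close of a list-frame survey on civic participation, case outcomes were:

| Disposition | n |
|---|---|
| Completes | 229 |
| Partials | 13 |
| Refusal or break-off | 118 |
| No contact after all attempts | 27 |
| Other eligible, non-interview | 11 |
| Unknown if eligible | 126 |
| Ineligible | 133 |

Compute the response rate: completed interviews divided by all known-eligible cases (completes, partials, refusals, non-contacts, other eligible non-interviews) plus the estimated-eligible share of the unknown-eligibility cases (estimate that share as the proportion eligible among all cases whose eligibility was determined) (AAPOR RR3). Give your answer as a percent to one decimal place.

46.5%

Top = 229
Eligible (known) = 229 + 13 + 118 + 27 + 11 = 398
e = 398 / (398 + 133) = 398 / 531 = 0.7495
e × U = 0.7495 × 126 = 94.44
Denominator = 398 + 94.44 = 492.44
RR3 = 229 / 492.44 = 0.4650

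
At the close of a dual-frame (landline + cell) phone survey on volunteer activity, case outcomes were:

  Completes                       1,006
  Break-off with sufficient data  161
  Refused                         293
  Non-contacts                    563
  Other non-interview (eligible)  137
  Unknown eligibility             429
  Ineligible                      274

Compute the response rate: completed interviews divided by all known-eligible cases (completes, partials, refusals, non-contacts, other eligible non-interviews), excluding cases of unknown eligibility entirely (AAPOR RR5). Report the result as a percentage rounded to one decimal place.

Numerator = 1006
Denominator = 1006 + 161 + 293 + 563 + 137 = 2160
RR5 = 1006 / 2160 = 0.4657

46.6%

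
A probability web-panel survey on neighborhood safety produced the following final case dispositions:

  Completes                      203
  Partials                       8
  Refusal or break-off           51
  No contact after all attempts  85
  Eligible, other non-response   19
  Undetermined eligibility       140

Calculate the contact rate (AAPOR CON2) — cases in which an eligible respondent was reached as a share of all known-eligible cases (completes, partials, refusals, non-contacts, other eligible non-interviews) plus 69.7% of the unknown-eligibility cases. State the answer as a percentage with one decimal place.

Num = 203 + 8 + 51 + 19 = 281
Known eligible = 203 + 8 + 51 + 85 + 19 = 366
e × U = 0.6970 × 140 = 97.58
Base = 366 + 97.58 = 463.58
CON2 = 281 / 463.58 = 0.6062

60.6%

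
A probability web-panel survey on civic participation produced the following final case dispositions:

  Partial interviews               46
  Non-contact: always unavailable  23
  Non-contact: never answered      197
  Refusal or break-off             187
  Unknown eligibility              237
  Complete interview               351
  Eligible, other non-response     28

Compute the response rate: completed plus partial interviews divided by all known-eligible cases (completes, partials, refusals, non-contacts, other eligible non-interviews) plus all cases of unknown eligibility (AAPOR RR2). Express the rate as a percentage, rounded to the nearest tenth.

Never reached = 197 + 23 = 220
Numerator = 351 + 46 = 397
Base = 351 + 46 + 187 + 220 + 28 + 237 = 1069
RR2 = 397 / 1069 = 0.3714

37.1%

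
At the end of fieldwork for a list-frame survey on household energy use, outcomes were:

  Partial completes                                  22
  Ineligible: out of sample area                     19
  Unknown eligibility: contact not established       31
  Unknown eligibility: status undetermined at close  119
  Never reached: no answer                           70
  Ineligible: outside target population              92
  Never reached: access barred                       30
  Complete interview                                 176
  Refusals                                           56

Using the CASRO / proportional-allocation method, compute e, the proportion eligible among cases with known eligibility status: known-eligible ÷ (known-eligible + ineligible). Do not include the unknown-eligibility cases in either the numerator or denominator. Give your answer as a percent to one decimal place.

No contact after all attempts = 70 + 30 = 100
Unknown if eligible = 31 + 119 = 150
Ineligible = 92 + 19 = 111
Determined eligible → 176 + 22 + 56 + 100 = 354
e = 354 / (354 + 111) = 354 / 465 = 0.7613

76.1%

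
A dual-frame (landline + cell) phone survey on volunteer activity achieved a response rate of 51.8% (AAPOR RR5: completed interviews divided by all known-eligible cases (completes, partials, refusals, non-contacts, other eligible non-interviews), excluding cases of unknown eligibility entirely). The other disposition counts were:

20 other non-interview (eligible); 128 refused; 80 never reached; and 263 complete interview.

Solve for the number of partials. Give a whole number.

RR5 = 263 / D = 0.518
D = 263 / 0.518 = 507.7
Remaining denominator categories sum to 491
partials = 507.7 − 491 ≈ 17

17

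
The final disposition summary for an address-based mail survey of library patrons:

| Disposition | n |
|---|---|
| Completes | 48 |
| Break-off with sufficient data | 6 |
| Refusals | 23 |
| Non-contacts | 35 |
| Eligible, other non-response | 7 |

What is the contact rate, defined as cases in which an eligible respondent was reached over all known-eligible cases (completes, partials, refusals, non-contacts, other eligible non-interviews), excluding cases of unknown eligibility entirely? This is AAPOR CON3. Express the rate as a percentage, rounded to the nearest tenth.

Num → 48 + 6 + 23 + 7 = 84
Denom → 48 + 6 + 23 + 35 + 7 = 119
CON3 = 84 / 119 = 0.7059

70.6%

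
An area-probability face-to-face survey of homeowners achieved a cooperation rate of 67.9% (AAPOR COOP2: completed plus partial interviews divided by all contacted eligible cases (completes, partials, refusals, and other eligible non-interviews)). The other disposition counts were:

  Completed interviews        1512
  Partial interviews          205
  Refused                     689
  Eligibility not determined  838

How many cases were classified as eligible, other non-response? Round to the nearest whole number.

Top = 1512 + 205 = 1717
COOP2 = 1717 / D = 0.679
D = 1717 / 0.679 = 2528.7
Other denominator terms total 2406
eligible, other non-response = 2528.7 − 2406 ≈ 123

123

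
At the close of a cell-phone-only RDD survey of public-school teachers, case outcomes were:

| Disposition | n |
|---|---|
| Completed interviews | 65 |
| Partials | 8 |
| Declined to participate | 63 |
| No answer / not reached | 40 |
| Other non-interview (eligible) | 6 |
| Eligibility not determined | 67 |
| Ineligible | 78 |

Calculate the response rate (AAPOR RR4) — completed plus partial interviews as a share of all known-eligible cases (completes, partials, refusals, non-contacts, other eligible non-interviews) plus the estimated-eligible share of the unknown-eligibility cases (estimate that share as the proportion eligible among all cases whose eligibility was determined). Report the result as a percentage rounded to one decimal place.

Numerator → 65 + 8 = 73
Eligible (known) → 65 + 8 + 63 + 40 + 6 = 182
e = 182 / (182 + 78) = 182 / 260 = 0.7000
e × U → 0.7000 × 67 = 46.90
Denominator → 182 + 46.90 = 228.90
RR4 = 73 / 228.90 = 0.3189

31.9%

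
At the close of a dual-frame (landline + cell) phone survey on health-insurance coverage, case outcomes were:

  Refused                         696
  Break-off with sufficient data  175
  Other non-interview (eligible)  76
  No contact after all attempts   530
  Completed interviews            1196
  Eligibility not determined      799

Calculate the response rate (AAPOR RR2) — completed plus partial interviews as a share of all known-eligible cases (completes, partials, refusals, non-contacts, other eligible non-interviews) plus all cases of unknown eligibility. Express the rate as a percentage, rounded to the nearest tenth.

Num = 1196 + 175 = 1371
Denom = 1196 + 175 + 696 + 530 + 76 + 799 = 3472
RR2 = 1371 / 3472 = 0.3949

39.5%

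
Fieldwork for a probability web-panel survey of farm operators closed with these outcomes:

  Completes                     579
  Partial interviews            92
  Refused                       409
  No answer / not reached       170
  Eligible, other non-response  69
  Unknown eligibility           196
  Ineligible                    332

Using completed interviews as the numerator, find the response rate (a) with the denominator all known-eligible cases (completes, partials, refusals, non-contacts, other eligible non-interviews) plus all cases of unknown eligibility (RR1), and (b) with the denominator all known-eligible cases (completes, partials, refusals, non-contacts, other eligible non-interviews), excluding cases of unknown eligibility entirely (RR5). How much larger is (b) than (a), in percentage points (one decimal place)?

Numerator → 579
Base → 579 + 92 + 409 + 170 + 69 + 196 = 1515
RR1 = 579 / 1515 = 0.3822
Base → 579 + 92 + 409 + 170 + 69 = 1319
RR5 = 579 / 1319 = 0.4390
Difference = 43.90 − 38.22 = 5.68 percentage points

5.7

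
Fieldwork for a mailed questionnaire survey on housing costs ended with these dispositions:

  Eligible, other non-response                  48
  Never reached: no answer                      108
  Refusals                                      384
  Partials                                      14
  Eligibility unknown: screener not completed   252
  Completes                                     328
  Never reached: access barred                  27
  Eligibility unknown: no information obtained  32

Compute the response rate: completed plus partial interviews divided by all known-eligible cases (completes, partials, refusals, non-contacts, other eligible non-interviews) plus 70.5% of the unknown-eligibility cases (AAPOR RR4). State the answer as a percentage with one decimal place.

No contact after all attempts = 108 + 27 = 135
Eligibility not determined = 252 + 32 = 284
Top: 328 + 14 = 342
Known eligible: 328 + 14 + 384 + 135 + 48 = 909
Eligible share of unknowns: 0.7050 × 284 = 200.22
Denom: 909 + 200.22 = 1109.22
RR4 = 342 / 1109.22 = 0.3083

30.8%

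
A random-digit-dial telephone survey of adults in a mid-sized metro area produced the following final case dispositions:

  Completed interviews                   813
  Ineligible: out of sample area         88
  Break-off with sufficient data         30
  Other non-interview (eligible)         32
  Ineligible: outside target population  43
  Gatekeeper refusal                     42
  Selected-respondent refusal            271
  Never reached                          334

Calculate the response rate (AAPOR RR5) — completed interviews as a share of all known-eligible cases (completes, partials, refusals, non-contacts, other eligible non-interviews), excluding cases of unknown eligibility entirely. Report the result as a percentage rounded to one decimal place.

Declined to participate = 42 + 271 = 313
Out of scope = 43 + 88 = 131
Top: 813
Denom: 813 + 30 + 313 + 334 + 32 = 1522
RR5 = 813 / 1522 = 0.5342

53.4%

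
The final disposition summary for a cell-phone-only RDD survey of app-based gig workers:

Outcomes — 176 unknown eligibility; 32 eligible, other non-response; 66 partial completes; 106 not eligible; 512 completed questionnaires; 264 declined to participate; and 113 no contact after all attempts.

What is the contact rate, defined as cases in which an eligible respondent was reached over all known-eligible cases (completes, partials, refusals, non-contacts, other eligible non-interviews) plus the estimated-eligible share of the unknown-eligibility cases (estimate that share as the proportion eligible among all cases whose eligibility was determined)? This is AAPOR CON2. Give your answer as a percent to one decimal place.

76.3%

Numerator: 512 + 66 + 264 + 32 = 874
Determined eligible: 512 + 66 + 264 + 113 + 32 = 987
e = 987 / (987 + 106) = 987 / 1093 = 0.9030
Estimated eligible among unknowns: 0.9030 × 176 = 158.93
Denom: 987 + 158.93 = 1145.93
CON2 = 874 / 1145.93 = 0.7627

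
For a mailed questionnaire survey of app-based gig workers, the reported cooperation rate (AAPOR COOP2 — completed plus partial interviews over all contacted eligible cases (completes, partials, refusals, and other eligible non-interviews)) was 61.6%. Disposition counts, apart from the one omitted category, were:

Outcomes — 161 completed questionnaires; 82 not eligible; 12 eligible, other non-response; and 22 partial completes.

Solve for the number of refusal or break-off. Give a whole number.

102

Top: 161 + 22 = 183
COOP2 = 183 / D = 0.616
D = 183 / 0.616 = 297.1
Rest of base = 195
refusal or break-off = 297.1 − 195 ≈ 102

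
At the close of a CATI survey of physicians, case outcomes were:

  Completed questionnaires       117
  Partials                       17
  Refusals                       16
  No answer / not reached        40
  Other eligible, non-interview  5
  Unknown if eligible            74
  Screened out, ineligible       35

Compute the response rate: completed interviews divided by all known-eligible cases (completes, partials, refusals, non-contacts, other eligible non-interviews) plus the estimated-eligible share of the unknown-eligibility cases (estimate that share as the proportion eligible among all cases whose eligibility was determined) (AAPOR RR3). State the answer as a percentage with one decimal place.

Top: 117
Known eligible: 117 + 17 + 16 + 40 + 5 = 195
e = 195 / (195 + 35) = 195 / 230 = 0.8478
e × U: 0.8478 × 74 = 62.74
Denom: 195 + 62.74 = 257.74
RR3 = 117 / 257.74 = 0.4539

45.4%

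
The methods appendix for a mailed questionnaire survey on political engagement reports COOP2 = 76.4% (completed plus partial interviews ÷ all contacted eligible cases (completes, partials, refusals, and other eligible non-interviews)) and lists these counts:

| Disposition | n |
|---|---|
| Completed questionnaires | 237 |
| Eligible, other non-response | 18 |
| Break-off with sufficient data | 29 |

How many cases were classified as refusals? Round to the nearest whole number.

Num = 237 + 29 = 266
COOP2 = 266 / D = 0.764
D = 266 / 0.764 = 348.2
Remaining denominator categories sum to 284
refusals = 348.2 − 284 ≈ 64

64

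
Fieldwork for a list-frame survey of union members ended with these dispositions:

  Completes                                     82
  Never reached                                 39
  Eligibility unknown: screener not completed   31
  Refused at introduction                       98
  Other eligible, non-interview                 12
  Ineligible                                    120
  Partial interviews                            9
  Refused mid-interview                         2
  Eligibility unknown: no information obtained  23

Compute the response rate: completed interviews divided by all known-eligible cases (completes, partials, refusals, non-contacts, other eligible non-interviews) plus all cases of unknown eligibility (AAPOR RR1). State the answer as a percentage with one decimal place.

Declined to participate = 98 + 2 = 100
Eligibility not determined = 31 + 23 = 54
Num: 82
Denom: 82 + 9 + 100 + 39 + 12 + 54 = 296
RR1 = 82 / 296 = 0.2770

27.7%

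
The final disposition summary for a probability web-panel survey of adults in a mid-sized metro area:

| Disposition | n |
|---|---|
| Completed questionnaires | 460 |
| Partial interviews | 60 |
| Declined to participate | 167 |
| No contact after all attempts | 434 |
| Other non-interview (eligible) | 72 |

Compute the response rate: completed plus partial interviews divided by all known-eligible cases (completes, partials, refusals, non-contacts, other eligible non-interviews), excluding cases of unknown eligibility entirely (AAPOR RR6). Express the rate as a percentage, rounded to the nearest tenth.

Top → 460 + 60 = 520
Denominator → 460 + 60 + 167 + 434 + 72 = 1193
RR6 = 520 / 1193 = 0.4359

43.6%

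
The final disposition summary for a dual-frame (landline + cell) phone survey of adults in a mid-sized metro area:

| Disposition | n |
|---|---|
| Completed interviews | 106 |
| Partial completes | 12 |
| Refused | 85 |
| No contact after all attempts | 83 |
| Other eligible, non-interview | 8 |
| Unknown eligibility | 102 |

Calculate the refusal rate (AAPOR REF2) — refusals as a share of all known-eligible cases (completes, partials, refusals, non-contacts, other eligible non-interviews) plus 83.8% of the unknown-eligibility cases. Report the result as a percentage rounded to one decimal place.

22.4%

Numerator: 85
Known eligible: 106 + 12 + 85 + 83 + 8 = 294
Eligible share of unknowns: 0.8380 × 102 = 85.48
Base: 294 + 85.48 = 379.48
REF2 = 85 / 379.48 = 0.2240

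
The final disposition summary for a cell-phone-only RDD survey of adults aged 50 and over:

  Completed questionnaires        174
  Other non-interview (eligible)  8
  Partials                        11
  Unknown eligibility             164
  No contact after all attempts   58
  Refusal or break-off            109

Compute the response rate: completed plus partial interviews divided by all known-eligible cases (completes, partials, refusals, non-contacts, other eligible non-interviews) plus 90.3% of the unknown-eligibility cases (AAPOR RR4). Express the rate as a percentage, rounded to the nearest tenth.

Top → 174 + 11 = 185
Eligible (known) → 174 + 11 + 109 + 58 + 8 = 360
Estimated eligible among unknowns → 0.9030 × 164 = 148.09
Denominator → 360 + 148.09 = 508.09
RR4 = 185 / 508.09 = 0.3641

36.4%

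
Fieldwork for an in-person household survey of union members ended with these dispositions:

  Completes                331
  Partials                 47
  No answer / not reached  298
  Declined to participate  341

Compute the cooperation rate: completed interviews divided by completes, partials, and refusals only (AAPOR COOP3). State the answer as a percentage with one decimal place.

46.0%

Numerator: 331
Denom: 331 + 47 + 341 = 719
COOP3 = 331 / 719 = 0.4604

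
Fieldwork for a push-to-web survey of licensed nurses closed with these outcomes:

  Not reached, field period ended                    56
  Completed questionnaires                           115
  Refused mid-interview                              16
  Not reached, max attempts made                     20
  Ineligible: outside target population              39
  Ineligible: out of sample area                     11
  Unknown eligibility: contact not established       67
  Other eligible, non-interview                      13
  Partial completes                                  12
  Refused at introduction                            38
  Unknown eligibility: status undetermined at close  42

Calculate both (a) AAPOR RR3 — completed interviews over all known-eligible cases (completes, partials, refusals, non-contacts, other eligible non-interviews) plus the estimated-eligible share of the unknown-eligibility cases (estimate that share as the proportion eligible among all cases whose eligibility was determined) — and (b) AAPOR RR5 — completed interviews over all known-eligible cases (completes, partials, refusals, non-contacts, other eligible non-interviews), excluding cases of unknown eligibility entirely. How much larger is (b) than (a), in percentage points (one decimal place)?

10.8

Refusal or break-off = 38 + 16 = 54
Non-contacts = 56 + 20 = 76
Undetermined eligibility = 67 + 42 = 109
Screened out, ineligible = 39 + 11 = 50
Num → 115
Determined eligible → 115 + 12 + 54 + 76 + 13 = 270
e = 270 / (270 + 50) = 270 / 320 = 0.8438
Eligible share of unknowns → 0.8438 × 109 = 91.97
Denom → 270 + 91.97 = 361.97
RR3 = 115 / 361.97 = 0.3177
Denom → 115 + 12 + 54 + 76 + 13 = 270
RR5 = 115 / 270 = 0.4259
Difference = 42.59 − 31.77 = 10.82 percentage points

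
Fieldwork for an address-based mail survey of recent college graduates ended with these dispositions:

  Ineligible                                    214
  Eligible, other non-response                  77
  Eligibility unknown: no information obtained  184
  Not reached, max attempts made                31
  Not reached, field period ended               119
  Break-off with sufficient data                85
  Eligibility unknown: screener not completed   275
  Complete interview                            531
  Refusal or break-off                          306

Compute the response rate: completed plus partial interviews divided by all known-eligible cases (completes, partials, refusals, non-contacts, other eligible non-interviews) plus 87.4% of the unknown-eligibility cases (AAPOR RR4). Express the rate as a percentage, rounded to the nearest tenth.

39.7%

Never reached = 119 + 31 = 150
Undetermined eligibility = 275 + 184 = 459
Top = 531 + 85 = 616
Eligible (known) = 531 + 85 + 306 + 150 + 77 = 1149
Eligible share of unknowns = 0.8740 × 459 = 401.17
Denominator = 1149 + 401.17 = 1550.17
RR4 = 616 / 1550.17 = 0.3974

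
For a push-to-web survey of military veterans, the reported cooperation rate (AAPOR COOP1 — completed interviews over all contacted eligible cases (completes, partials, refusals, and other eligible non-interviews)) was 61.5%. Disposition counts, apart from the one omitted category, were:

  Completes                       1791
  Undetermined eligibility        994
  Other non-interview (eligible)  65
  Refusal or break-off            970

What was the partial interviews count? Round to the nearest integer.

86

COOP1 = 1791 / D = 0.615
D = 1791 / 0.615 = 2912.2
Remaining denominator categories sum to 2826
partial interviews = 2912.2 − 2826 ≈ 86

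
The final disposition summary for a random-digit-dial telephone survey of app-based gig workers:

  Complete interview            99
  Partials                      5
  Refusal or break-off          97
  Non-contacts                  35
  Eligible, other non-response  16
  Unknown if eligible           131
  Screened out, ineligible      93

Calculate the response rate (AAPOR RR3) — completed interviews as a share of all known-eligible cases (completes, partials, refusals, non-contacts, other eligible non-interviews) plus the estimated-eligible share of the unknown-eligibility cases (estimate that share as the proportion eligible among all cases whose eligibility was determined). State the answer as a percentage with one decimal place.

Num: 99
Determined eligible: 99 + 5 + 97 + 35 + 16 = 252
e = 252 / (252 + 93) = 252 / 345 = 0.7304
e × U: 0.7304 × 131 = 95.68
Base: 252 + 95.68 = 347.68
RR3 = 99 / 347.68 = 0.2847

28.5%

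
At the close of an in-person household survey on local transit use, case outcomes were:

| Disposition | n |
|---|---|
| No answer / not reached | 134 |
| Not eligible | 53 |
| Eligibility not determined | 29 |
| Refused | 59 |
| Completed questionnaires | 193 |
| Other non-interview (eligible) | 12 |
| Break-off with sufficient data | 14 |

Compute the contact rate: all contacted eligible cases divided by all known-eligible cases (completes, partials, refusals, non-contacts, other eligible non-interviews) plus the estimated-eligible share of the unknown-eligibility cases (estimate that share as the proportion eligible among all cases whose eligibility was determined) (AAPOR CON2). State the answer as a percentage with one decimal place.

Top → 193 + 14 + 59 + 12 = 278
Determined eligible → 193 + 14 + 59 + 134 + 12 = 412
e = 412 / (412 + 53) = 412 / 465 = 0.8860
e × U → 0.8860 × 29 = 25.69
Base → 412 + 25.69 = 437.69
CON2 = 278 / 437.69 = 0.6352

63.5%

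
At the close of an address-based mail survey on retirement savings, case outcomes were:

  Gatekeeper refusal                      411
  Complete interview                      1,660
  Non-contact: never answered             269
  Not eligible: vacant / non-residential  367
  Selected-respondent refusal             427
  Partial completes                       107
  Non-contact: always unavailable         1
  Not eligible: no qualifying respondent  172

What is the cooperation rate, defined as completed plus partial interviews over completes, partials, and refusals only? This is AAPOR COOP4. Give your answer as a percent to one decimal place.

67.8%

Declined to participate = 411 + 427 = 838
Never reached = 269 + 1 = 270
Ineligible = 172 + 367 = 539
Numerator: 1660 + 107 = 1767
Base: 1660 + 107 + 838 = 2605
COOP4 = 1767 / 2605 = 0.6783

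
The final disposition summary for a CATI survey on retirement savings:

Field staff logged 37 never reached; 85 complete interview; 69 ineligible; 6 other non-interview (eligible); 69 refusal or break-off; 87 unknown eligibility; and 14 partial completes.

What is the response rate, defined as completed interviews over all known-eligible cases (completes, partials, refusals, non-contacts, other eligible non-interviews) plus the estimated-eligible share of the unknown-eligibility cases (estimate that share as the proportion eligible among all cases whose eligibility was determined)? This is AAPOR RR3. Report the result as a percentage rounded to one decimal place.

Numerator: 85
Determined eligible: 85 + 14 + 69 + 37 + 6 = 211
e = 211 / (211 + 69) = 211 / 280 = 0.7536
e × U: 0.7536 × 87 = 65.56
Denom: 211 + 65.56 = 276.56
RR3 = 85 / 276.56 = 0.3073

30.7%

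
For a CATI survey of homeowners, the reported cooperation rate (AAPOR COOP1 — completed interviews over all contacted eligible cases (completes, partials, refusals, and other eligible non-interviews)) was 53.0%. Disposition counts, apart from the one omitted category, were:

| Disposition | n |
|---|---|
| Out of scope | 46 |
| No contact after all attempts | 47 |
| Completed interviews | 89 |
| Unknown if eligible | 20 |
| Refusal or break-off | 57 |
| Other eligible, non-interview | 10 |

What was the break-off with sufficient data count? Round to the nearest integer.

COOP1 = 89 / D = 0.530
D = 89 / 0.530 = 167.9
Rest of base = 156
break-off with sufficient data = 167.9 − 156 ≈ 12

12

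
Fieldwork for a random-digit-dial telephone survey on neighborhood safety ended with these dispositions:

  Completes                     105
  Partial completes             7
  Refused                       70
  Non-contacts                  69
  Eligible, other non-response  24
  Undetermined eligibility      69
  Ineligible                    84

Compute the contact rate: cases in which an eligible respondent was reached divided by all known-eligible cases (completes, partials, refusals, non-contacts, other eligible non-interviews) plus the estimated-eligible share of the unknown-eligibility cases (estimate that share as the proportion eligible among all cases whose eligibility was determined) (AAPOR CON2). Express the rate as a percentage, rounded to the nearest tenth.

62.8%

Top → 105 + 7 + 70 + 24 = 206
Eligible (known) → 105 + 7 + 70 + 69 + 24 = 275
e = 275 / (275 + 84) = 275 / 359 = 0.7660
Estimated eligible among unknowns → 0.7660 × 69 = 52.85
Denominator → 275 + 52.85 = 327.85
CON2 = 206 / 327.85 = 0.6283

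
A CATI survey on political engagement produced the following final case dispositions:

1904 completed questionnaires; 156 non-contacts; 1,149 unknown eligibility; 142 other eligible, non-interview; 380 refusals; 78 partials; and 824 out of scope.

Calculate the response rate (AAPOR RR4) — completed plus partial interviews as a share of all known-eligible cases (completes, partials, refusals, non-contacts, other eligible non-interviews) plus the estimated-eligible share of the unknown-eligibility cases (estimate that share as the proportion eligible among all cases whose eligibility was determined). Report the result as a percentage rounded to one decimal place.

Top: 1904 + 78 = 1982
Eligible (known): 1904 + 78 + 380 + 156 + 142 = 2660
e = 2660 / (2660 + 824) = 2660 / 3484 = 0.7635
Eligible share of unknowns: 0.7635 × 1149 = 877.26
Denom: 2660 + 877.26 = 3537.26
RR4 = 1982 / 3537.26 = 0.5603

56.0%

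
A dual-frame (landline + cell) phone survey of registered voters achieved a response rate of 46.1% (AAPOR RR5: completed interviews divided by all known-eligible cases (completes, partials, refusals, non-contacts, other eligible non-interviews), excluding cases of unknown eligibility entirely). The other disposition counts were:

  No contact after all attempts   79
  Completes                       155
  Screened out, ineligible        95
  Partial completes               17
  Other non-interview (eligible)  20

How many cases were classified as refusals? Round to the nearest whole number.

65

RR5 = 155 / D = 0.461
D = 155 / 0.461 = 336.2
Other denominator terms total 271
refusals = 336.2 − 271 ≈ 65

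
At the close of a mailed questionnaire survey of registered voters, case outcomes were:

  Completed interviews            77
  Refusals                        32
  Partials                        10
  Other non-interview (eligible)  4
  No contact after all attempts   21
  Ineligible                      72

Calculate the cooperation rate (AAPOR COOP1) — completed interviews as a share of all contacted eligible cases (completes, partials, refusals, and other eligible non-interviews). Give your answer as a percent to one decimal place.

Top → 77
Base → 77 + 10 + 32 + 4 = 123
COOP1 = 77 / 123 = 0.6260

62.6%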